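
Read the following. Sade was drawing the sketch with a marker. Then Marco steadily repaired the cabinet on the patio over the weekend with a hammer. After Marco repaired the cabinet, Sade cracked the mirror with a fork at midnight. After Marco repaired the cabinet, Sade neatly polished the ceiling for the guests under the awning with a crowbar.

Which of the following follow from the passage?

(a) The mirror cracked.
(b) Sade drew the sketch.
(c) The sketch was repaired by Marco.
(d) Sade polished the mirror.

(a) Entailed — 'Sade cracked the mirror' is causative; it entails the inchoative 'the mirror cracked'.
(b) Not entailed — 'was drawing' is progressive on an accomplishment; it does not entail the completed 'drew'.
(c) Not entailed — Marco repaired the cabinet, not the sketch; the sketch belongs to the drawing event.
(d) Not entailed — Sade polished the ceiling, not the mirror; the mirror belongs to the cracking event.

(a)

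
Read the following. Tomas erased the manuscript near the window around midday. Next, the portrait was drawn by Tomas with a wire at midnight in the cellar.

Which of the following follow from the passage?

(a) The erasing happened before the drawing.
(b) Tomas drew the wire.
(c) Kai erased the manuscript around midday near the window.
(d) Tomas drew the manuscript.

(a) Entailed — the narrative places the erasing before the drawing.
(b) Not entailed — the wire is the instrument, not what was drawn.
(c) Not entailed — the passage has Tomas erasing the manuscript, not Kai.
(d) Not entailed — Tomas drew the portrait, not the manuscript; the manuscript belongs to the erasing event.

(a)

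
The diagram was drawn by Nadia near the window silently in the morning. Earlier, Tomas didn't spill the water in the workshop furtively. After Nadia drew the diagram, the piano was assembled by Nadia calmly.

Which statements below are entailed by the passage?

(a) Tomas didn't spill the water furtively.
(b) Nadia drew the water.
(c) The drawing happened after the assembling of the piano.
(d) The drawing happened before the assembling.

(a) Not entailed — dropping 'in the workshop' under negation is not valid — the original leaves open that Tomas spilled the water some other way.
(b) Not entailed — Nadia drew the diagram, not the water; the water belongs to the spilling event.
(c) Not entailed — the narrative places the drawing before the assembling, not after.
(d) Entailed — the narrative places the drawing before the assembling.

(d)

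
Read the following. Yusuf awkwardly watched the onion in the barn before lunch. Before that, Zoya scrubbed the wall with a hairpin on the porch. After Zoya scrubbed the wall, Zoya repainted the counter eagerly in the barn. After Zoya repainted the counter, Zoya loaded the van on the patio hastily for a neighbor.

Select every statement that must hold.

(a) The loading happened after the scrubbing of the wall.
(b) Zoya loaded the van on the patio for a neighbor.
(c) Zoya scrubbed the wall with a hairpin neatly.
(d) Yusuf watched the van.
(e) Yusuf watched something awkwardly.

(a) Entailed — the narrative places the scrubbing before the loading.
(b) Entailed — every conjunct here is already in the original loading event.
(c) Not entailed — 'neatly' adds information not in the original event.
(d) Not entailed — Yusuf watched the onion, not the van; the van belongs to the loading event.
(e) Entailed — dropping 'in the barn', 'before lunch' and generalizing the patient leaves a sub-description the original still satisfies.

(a), (b), (e)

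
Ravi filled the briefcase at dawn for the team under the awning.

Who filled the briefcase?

Ravi

'Ravi' marks the agent of the filling event.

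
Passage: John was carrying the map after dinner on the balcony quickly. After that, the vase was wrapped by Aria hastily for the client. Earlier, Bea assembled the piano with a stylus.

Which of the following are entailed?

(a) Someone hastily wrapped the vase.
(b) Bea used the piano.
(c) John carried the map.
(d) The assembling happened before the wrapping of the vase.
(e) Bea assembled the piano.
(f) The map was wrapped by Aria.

(a) Entailed — the original entails any weakening of itself; this just drops 'for the client' and generalizes the agent.
(b) Not entailed — the piano is the patient, not an instrument — Bea used a stylus.
(c) Entailed — 'carry' is an activity; 'was carrying' entails that some carrying happened, so 'carried' holds.
(d) Entailed — the narrative places the assembling before the wrapping.
(e) Entailed — the original entails any weakening of itself; this just drops 'with a stylus'.
(f) Not entailed — Aria wrapped the vase, not the map; the map belongs to the carrying event.

(a), (c), (d), (e)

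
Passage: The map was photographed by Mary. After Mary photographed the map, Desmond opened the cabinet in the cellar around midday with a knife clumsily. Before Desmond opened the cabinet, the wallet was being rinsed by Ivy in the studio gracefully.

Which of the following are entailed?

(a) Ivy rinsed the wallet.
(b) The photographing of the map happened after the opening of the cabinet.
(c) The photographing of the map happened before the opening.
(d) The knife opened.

(a) Entailed — 'rinse' is an activity; 'was rinsing' entails that some rinsing happened, so 'rinsed' holds.
(b) Not entailed — the narrative places the photographing before the opening, not after.
(c) Entailed — the narrative places the photographing before the opening.
(d) Not entailed — the cabinet is what opened, not the knife.

(a), (c)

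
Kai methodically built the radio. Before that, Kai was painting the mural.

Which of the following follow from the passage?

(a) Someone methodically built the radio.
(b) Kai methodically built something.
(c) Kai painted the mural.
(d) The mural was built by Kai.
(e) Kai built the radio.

(a), (b), (e)

(a) Entailed — generalizing the agent leaves a sub-description the original still satisfies.
(b) Entailed — generalizing the patient leaves a sub-description the original still satisfies.
(c) Not entailed — 'was painting' is progressive on an accomplishment; it does not entail the completed 'painted'.
(d) Not entailed — Kai built the radio, not the mural; the mural belongs to the painting event.
(e) Entailed — every conjunct here is already in the original building event.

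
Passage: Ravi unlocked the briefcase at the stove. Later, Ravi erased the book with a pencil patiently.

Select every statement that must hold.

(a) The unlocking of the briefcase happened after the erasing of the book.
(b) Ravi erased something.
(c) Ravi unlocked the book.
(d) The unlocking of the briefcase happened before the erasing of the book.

(b), (d)

(a) Not entailed — the narrative places the unlocking before the erasing, not after.
(b) Entailed — the original entails any weakening of itself; this just drops 'with a pencil', 'patiently' and generalizes the patient.
(c) Not entailed — Ravi unlocked the briefcase, not the book; the book belongs to the erasing event.
(d) Entailed — the narrative places the unlocking before the erasing.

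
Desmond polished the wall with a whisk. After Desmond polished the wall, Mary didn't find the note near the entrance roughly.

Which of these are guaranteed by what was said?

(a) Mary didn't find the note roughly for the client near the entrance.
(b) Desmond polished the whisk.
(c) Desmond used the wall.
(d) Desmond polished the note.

(a)

(a) Entailed — under negation, adding a further restriction is entailed: if no such finding event occurred, none occurred for the client either.
(b) Not entailed — the whisk is the instrument, not what was polished.
(c) Not entailed — the wall is the patient, not an instrument — Desmond used a whisk.
(d) Not entailed — Desmond polished the wall, not the note; the note belongs to the finding event.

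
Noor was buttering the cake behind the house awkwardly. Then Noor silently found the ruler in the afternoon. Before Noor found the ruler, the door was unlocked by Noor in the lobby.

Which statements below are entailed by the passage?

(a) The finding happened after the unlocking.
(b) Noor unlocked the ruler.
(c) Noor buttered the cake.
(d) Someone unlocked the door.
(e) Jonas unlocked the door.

(a) Entailed — the narrative places the unlocking before the finding.
(b) Not entailed — Noor unlocked the door, not the ruler; the ruler belongs to the finding event.
(c) Not entailed — 'was buttering' is progressive on an accomplishment; it does not entail the completed 'buttered'.
(d) Entailed — dropping 'in the lobby' and generalizing the agent leaves a sub-description the original still satisfies.
(e) Not entailed — the passage has Noor unlocking the door, not Jonas.

(a), (d)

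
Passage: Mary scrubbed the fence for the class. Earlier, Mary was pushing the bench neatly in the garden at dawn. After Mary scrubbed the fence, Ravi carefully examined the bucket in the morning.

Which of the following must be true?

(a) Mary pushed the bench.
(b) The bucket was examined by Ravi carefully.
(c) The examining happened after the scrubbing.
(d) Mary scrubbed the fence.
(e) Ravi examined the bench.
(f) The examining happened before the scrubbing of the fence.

(a) Entailed — 'push' is an activity; 'was pushing' entails that some pushing happened, so 'pushed' holds.
(b) Entailed — every conjunct here is already in the original examining event.
(c) Entailed — the narrative places the scrubbing before the examining.
(d) Entailed — dropping 'for the class' leaves a sub-description the original still satisfies.
(e) Not entailed — Ravi examined the bucket, not the bench; the bench belongs to the pushing event.
(f) Not entailed — the narrative places the scrubbing before the examining, not after.

(a), (b), (c), (d)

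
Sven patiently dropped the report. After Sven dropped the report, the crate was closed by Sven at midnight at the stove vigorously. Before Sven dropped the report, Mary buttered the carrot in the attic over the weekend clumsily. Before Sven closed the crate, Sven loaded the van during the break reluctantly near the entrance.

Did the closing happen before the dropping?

The narrative orders the dropping before the closing.

no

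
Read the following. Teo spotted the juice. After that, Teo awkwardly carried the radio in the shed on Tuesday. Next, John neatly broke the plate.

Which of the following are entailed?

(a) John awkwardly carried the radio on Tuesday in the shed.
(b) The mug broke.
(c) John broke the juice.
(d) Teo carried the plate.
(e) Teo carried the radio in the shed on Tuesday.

(a) Not entailed — the passage has Teo carrying the radio, not John.
(b) Not entailed — the plate is what broke, not the mug.
(c) Not entailed — John broke the plate, not the juice; the juice belongs to the spotting event.
(d) Not entailed — Teo carried the radio, not the plate; the plate belongs to the breaking event.
(e) Entailed — the original entails any weakening of itself; this just drops 'awkwardly'.

(e)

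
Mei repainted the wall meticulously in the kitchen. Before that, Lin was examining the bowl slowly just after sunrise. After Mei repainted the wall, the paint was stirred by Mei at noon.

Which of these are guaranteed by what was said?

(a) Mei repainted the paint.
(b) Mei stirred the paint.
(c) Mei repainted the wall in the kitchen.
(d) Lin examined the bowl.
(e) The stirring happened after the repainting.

(b), (c), (d), (e)

(a) Not entailed — Mei repainted the wall, not the paint; the paint belongs to the stirring event.
(b) Entailed — every conjunct here is already in the original stirring event.
(c) Entailed — this follows by dropping conjuncts from the repainting event's description.
(d) Entailed — 'examine' is an activity; 'was examining' entails that some examining happened, so 'examined' holds.
(e) Entailed — the narrative places the repainting before the stirring.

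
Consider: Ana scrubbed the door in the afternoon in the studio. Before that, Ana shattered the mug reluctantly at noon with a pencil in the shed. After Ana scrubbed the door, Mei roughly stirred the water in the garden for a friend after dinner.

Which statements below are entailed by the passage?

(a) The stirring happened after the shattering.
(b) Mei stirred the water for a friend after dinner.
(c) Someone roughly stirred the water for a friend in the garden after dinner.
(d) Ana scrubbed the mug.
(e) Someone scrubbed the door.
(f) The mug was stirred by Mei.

(a) Entailed — the narrative places the shattering before the stirring.
(b) Entailed — the original entails any weakening of itself; this just drops 'in the garden', 'roughly'.
(c) Entailed — this follows by dropping conjuncts from the stirring event's description.
(d) Not entailed — Ana scrubbed the door, not the mug; the mug belongs to the shattering event.
(e) Entailed — every conjunct here is already in the original scrubbing event.
(f) Not entailed — Mei stirred the water, not the mug; the mug belongs to the shattering event.

(a), (b), (c), (e)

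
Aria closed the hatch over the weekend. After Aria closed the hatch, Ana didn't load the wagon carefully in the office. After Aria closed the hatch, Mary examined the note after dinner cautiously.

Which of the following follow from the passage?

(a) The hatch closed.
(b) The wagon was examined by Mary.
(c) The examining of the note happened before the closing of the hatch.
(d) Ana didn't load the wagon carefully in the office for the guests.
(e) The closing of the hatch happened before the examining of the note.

(a) Entailed — 'Aria closed the hatch' is causative; it entails the inchoative 'the hatch closed'.
(b) Not entailed — Mary examined the note, not the wagon; the wagon belongs to the loading event.
(c) Not entailed — the narrative places the closing before the examining, not after.
(d) Entailed — under negation, adding a further restriction is entailed: if no such loading event occurred, none occurred for the guests either.
(e) Entailed — the narrative places the closing before the examining.

(a), (d), (e)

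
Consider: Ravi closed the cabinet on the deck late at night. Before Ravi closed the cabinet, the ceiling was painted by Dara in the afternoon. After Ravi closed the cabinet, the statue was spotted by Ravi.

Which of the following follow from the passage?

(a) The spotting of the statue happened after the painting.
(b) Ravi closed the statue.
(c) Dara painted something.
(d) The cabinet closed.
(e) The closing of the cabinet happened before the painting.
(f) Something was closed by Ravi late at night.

(a) Entailed — the narrative places the painting before the spotting.
(b) Not entailed — Ravi closed the cabinet, not the statue; the statue belongs to the spotting event.
(c) Entailed — every conjunct here is already in the original painting event.
(d) Entailed — 'Ravi closed the cabinet' is causative; it entails the inchoative 'the cabinet closed'.
(e) Not entailed — the narrative places the painting before the closing, not after.
(f) Entailed — dropping 'on the deck' and generalizing the patient leaves a sub-description the original still satisfies.

(a), (c), (d), (f)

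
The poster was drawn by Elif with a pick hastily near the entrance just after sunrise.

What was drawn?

the poster

'the poster' marks the patient of the drawing event.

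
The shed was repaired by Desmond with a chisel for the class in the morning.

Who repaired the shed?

Desmond

'Desmond' marks the agent of the repairing event.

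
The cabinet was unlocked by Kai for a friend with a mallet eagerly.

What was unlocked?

the cabinet

'the cabinet' marks the patient of the unlocking event.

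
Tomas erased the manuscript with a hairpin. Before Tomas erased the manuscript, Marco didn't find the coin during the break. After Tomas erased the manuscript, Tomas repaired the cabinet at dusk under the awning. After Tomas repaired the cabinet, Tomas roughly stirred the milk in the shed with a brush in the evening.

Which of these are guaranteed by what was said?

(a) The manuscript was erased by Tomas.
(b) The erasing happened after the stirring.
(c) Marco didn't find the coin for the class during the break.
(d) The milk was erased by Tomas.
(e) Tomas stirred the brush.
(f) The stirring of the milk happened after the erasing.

(a), (c), (f)

(a) Entailed — this follows by dropping conjuncts from the erasing event's description.
(b) Not entailed — the narrative places the erasing before the stirring, not after.
(c) Entailed — under negation, adding a further restriction is entailed: if no such finding event occurred, none occurred for the class either.
(d) Not entailed — Tomas erased the manuscript, not the milk; the milk belongs to the stirring event.
(e) Not entailed — the brush is the instrument, not what was stirred.
(f) Entailed — the narrative places the erasing before the stirring.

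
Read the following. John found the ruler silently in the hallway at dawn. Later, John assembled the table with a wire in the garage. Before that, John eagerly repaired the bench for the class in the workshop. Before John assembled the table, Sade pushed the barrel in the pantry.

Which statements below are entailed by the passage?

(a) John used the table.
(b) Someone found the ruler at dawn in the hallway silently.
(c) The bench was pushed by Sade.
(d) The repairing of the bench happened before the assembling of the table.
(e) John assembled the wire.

(b), (d)

(a) Not entailed — the table is the patient, not an instrument — John used a wire.
(b) Entailed — every conjunct here is already in the original finding event.
(c) Not entailed — Sade pushed the barrel, not the bench; the bench belongs to the repairing event.
(d) Entailed — the narrative places the repairing before the assembling.
(e) Not entailed — the wire is the instrument, not what was assembled.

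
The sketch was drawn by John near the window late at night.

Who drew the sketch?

'John' marks the agent of the drawing event.

John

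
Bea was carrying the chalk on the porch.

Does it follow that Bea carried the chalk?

'carry' is atelic; if Bea was carrying the chalk, then Bea carried the chalk (for some time).

yes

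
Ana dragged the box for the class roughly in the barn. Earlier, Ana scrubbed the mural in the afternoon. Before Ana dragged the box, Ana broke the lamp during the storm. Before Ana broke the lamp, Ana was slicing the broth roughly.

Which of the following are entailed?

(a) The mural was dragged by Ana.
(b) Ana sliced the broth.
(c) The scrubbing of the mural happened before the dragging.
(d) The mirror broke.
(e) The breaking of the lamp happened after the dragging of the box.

(c)

(a) Not entailed — Ana dragged the box, not the mural; the mural belongs to the scrubbing event.
(b) Not entailed — 'was slicing' is progressive on an accomplishment; it does not entail the completed 'sliced'.
(c) Entailed — the narrative places the scrubbing before the dragging.
(d) Not entailed — the lamp is what broke, not the mirror.
(e) Not entailed — the narrative places the breaking before the dragging, not after.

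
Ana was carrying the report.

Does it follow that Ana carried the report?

yes

'carry' is atelic; if Ana was carrying the report, then Ana carried the report (for some time).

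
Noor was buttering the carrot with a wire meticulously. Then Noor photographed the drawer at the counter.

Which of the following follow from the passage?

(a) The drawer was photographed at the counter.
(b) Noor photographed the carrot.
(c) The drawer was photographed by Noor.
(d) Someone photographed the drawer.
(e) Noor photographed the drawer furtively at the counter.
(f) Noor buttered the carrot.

(a), (c), (d)

(a) Entailed — every conjunct here is already in the original photographing event.
(b) Not entailed — Noor photographed the drawer, not the carrot; the carrot belongs to the buttering event.
(c) Entailed — this follows by dropping conjuncts from the photographing event's description.
(d) Entailed — the original entails any weakening of itself; this just drops 'at the counter' and generalizes the agent.
(e) Not entailed — 'furtively' adds information not in the original event.
(f) Not entailed — 'was buttering' is progressive on an accomplishment; it does not entail the completed 'buttered'.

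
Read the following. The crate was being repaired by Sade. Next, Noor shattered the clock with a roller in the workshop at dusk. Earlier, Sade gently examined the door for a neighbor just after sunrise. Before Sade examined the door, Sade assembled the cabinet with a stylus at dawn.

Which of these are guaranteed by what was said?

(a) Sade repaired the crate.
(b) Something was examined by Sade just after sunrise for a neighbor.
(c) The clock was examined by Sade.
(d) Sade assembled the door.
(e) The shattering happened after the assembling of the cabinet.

(b), (e)

(a) Not entailed — 'was repairing' is progressive on an accomplishment; it does not entail the completed 'repaired'.
(b) Entailed — every conjunct here is already in the original examining event.
(c) Not entailed — Sade examined the door, not the clock; the clock belongs to the shattering event.
(d) Not entailed — Sade assembled the cabinet, not the door; the door belongs to the examining event.
(e) Entailed — the narrative places the assembling before the shattering.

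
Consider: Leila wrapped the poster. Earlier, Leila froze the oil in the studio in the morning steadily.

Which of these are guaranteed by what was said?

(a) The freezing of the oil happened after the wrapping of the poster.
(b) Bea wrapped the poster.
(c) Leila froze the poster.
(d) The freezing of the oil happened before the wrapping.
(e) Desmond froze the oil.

(a) Not entailed — the narrative places the freezing before the wrapping, not after.
(b) Not entailed — the passage has Leila wrapping the poster, not Bea.
(c) Not entailed — Leila froze the oil, not the poster; the poster belongs to the wrapping event.
(d) Entailed — the narrative places the freezing before the wrapping.
(e) Not entailed — the passage has Leila freezing the oil, not Desmond.

(d)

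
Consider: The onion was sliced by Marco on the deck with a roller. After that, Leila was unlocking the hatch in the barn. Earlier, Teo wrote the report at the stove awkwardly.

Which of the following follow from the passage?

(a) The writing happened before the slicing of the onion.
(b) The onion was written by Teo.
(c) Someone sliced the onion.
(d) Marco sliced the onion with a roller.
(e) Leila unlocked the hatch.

(a) Not entailed — the narrative doesn't order the writing relative to the slicing.
(b) Not entailed — Teo wrote the report, not the onion; the onion belongs to the slicing event.
(c) Entailed — this follows by dropping conjuncts from the slicing event's description.
(d) Entailed — dropping 'on the deck' leaves a sub-description the original still satisfies.
(e) Not entailed — 'was unlocking' is progressive on an accomplishment; it does not entail the completed 'unlocked'.

(c), (d)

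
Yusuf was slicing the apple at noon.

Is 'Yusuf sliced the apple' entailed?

no

'was slicing' is progressive; for an accomplishment like 'slice the apple', it doesn't entail completion.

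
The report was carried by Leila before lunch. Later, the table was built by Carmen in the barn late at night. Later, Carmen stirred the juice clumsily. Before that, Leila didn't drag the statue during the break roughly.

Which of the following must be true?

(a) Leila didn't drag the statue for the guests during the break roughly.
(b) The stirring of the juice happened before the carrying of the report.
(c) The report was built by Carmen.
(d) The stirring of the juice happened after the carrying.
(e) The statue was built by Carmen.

(a), (d)

(a) Entailed — under negation, adding a further restriction is entailed: if no such dragging event occurred, none occurred for the guests either.
(b) Not entailed — the narrative places the carrying before the stirring, not after.
(c) Not entailed — Carmen built the table, not the report; the report belongs to the carrying event.
(d) Entailed — the narrative places the carrying before the stirring.
(e) Not entailed — Carmen built the table, not the statue; the statue belongs to the dragging event.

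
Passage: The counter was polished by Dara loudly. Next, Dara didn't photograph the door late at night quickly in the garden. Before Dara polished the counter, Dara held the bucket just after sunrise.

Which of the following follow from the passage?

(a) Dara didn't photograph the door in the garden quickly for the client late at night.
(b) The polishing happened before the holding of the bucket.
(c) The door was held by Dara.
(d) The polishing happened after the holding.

(a) Entailed — under negation, adding a further restriction is entailed: if no such photographing event occurred, none occurred for the client either.
(b) Not entailed — the narrative places the holding before the polishing, not after.
(c) Not entailed — Dara held the bucket, not the door; the door belongs to the photographing event.
(d) Entailed — the narrative places the holding before the polishing.

(a), (d)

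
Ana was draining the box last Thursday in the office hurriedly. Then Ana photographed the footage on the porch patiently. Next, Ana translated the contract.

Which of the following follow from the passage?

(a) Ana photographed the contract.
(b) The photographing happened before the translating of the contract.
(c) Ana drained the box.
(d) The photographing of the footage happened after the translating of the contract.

(b)

(a) Not entailed — Ana photographed the footage, not the contract; the contract belongs to the translating event.
(b) Entailed — the narrative places the photographing before the translating.
(c) Not entailed — 'was draining' is progressive on an accomplishment; it does not entail the completed 'drained'.
(d) Not entailed — the narrative places the photographing before the translating, not after.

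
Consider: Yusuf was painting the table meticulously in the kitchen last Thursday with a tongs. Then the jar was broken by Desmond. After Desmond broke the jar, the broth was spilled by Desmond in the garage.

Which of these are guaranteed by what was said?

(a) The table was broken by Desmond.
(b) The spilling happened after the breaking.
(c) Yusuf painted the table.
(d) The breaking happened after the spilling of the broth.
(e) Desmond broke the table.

(a) Not entailed — Desmond broke the jar, not the table; the table belongs to the painting event.
(b) Entailed — the narrative places the breaking before the spilling.
(c) Not entailed — 'was painting' is progressive on an accomplishment; it does not entail the completed 'painted'.
(d) Not entailed — the narrative places the breaking before the spilling, not after.
(e) Not entailed — Desmond broke the jar, not the table; the table belongs to the painting event.

(b)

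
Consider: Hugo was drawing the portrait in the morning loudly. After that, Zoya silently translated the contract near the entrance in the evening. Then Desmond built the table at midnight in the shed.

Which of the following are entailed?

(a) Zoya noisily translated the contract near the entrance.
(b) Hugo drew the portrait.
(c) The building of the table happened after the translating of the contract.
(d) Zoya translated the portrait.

(c)

(a) Not entailed — 'noisily' adds a manner not in (and inconsistent with) the original.
(b) Not entailed — 'was drawing' is progressive on an accomplishment; it does not entail the completed 'drew'.
(c) Entailed — the narrative places the translating before the building.
(d) Not entailed — Zoya translated the contract, not the portrait; the portrait belongs to the drawing event.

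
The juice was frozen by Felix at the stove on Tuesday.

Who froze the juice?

Felix

'Felix' marks the agent of the freezing event.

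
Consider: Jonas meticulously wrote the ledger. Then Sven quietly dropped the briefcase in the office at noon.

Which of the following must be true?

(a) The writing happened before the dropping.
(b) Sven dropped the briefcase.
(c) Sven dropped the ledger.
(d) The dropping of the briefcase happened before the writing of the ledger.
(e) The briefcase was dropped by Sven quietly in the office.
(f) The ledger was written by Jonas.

(a) Entailed — the narrative places the writing before the dropping.
(b) Entailed — this follows by dropping conjuncts from the dropping event's description.
(c) Not entailed — Sven dropped the briefcase, not the ledger; the ledger belongs to the writing event.
(d) Not entailed — the narrative places the writing before the dropping, not after.
(e) Entailed — dropping 'at noon' leaves a sub-description the original still satisfies.
(f) Entailed — the original entails any weakening of itself; this just drops 'meticulously'.

(a), (b), (e), (f)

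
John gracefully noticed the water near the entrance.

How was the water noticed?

gracefully

'gracefully' marks the manner of the noticing event.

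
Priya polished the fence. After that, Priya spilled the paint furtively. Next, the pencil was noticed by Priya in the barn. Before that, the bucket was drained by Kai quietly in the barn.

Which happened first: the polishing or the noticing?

The connectives place the polishing before the noticing.

the polishing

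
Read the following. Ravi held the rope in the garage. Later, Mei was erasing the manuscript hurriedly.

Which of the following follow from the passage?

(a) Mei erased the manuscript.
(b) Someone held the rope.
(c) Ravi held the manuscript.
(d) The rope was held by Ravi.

(a) Not entailed — 'was erasing' is progressive on an accomplishment; it does not entail the completed 'erased'.
(b) Entailed — every conjunct here is already in the original holding event.
(c) Not entailed — Ravi held the rope, not the manuscript; the manuscript belongs to the erasing event.
(d) Entailed — the original entails any weakening of itself; this just drops 'in the garage'.

(b), (d)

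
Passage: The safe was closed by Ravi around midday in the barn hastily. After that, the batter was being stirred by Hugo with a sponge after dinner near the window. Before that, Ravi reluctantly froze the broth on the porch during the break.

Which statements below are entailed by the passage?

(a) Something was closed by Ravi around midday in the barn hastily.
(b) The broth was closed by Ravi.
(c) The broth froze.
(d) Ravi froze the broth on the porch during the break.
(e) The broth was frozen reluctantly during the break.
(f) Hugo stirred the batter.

(a) Entailed — every conjunct here is already in the original closing event.
(b) Not entailed — Ravi closed the safe, not the broth; the broth belongs to the freezing event.
(c) Entailed — 'Ravi froze the broth' is causative; it entails the inchoative 'the broth froze'.
(d) Entailed — dropping 'reluctantly' leaves a sub-description the original still satisfies.
(e) Entailed — dropping 'on the porch' and generalizing the agent leaves a sub-description the original still satisfies.
(f) Entailed — 'stir' is an activity; 'was stirring' entails that some stirring happened, so 'stirred' holds.

(a), (c), (d), (e), (f)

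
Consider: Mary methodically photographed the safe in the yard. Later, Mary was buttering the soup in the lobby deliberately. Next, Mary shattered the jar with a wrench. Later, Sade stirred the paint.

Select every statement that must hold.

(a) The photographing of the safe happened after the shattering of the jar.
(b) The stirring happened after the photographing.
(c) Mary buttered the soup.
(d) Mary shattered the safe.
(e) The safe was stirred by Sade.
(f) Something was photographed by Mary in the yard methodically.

(a) Not entailed — the narrative places the photographing before the shattering, not after.
(b) Entailed — the narrative places the photographing before the stirring.
(c) Not entailed — 'was buttering' is progressive on an accomplishment; it does not entail the completed 'buttered'.
(d) Not entailed — Mary shattered the jar, not the safe; the safe belongs to the photographing event.
(e) Not entailed — Sade stirred the paint, not the safe; the safe belongs to the photographing event.
(f) Entailed — the original entails any weakening of itself; this just generalizes the patient.

(b), (f)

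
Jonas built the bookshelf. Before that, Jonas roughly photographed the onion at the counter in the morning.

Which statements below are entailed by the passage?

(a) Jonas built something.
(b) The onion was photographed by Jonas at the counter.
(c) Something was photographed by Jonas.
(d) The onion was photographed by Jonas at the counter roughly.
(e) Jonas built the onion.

(a), (b), (c), (d)

(a) Entailed — generalizing the patient leaves a sub-description the original still satisfies.
(b) Entailed — dropping 'in the morning', 'roughly' leaves a sub-description the original still satisfies.
(c) Entailed — every conjunct here is already in the original photographing event.
(d) Entailed — every conjunct here is already in the original photographing event.
(e) Not entailed — Jonas built the bookshelf, not the onion; the onion belongs to the photographing event.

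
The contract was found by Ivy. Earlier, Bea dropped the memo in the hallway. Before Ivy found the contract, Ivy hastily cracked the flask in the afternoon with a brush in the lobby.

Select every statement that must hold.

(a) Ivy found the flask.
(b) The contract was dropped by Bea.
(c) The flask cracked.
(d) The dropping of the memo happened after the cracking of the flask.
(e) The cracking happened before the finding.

(c), (e)

(a) Not entailed — Ivy found the contract, not the flask; the flask belongs to the cracking event.
(b) Not entailed — Bea dropped the memo, not the contract; the contract belongs to the finding event.
(c) Entailed — 'Ivy cracked the flask' is causative; it entails the inchoative 'the flask cracked'.
(d) Not entailed — the narrative doesn't order the cracking relative to the dropping.
(e) Entailed — the narrative places the cracking before the finding.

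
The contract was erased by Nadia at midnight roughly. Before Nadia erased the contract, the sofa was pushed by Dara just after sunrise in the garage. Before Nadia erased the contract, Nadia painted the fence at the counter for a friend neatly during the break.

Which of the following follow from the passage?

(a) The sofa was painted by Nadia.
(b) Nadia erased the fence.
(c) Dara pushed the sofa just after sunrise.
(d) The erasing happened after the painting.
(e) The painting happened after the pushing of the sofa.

(c), (d)

(a) Not entailed — Nadia painted the fence, not the sofa; the sofa belongs to the pushing event.
(b) Not entailed — Nadia erased the contract, not the fence; the fence belongs to the painting event.
(c) Entailed — this follows by dropping conjuncts from the pushing event's description.
(d) Entailed — the narrative places the painting before the erasing.
(e) Not entailed — the narrative doesn't order the pushing relative to the painting.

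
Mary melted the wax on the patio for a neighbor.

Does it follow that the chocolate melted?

Nothing is said about any chocolate; only the wax is affected.

no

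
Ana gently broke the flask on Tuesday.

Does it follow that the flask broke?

'Ana broke the flask' is the causative; it entails the inchoative 'the flask broke'.

yes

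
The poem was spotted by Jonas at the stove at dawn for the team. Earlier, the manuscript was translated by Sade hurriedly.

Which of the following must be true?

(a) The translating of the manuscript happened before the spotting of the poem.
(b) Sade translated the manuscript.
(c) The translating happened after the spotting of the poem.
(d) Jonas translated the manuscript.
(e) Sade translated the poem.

(a) Entailed — the narrative places the translating before the spotting.
(b) Entailed — the original entails any weakening of itself; this just drops 'hurriedly'.
(c) Not entailed — the narrative places the translating before the spotting, not after.
(d) Not entailed — the passage has Sade translating the manuscript, not Jonas.
(e) Not entailed — Sade translated the manuscript, not the poem; the poem belongs to the spotting event.

(a), (b)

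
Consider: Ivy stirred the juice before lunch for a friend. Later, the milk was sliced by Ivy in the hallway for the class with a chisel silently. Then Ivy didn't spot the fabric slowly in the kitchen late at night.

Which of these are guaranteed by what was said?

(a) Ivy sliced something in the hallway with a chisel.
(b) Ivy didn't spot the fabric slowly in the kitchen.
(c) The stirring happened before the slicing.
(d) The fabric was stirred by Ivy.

(a) Entailed — the original entails any weakening of itself; this just drops 'silently', 'for the class' and generalizes the patient.
(b) Not entailed — dropping 'late at night' under negation is not valid — the original leaves open that Ivy spotted the fabric some other way.
(c) Entailed — the narrative places the stirring before the slicing.
(d) Not entailed — Ivy stirred the juice, not the fabric; the fabric belongs to the spotting event.

(a), (c)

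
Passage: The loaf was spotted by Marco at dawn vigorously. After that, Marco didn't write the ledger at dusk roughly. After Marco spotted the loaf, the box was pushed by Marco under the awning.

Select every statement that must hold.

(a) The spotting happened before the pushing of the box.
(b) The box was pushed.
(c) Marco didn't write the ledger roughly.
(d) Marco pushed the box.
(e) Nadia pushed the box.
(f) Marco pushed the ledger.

(a), (b), (d)

(a) Entailed — the narrative places the spotting before the pushing.
(b) Entailed — dropping 'under the awning' and generalizing the agent leaves a sub-description the original still satisfies.
(c) Not entailed — dropping 'at dusk' under negation is not valid — the original leaves open that Marco wrote the ledger some other way.
(d) Entailed — dropping 'under the awning' leaves a sub-description the original still satisfies.
(e) Not entailed — the passage has Marco pushing the box, not Nadia.
(f) Not entailed — Marco pushed the box, not the ledger; the ledger belongs to the writing event.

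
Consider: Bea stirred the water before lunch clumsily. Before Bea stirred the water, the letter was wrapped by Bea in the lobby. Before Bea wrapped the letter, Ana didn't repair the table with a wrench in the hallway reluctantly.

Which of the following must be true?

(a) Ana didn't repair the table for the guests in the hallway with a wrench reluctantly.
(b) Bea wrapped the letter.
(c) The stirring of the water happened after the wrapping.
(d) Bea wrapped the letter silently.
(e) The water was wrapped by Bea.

(a) Entailed — under negation, adding a further restriction is entailed: if no such repairing event occurred, none occurred for the guests either.
(b) Entailed — the original entails any weakening of itself; this just drops 'in the lobby'.
(c) Entailed — the narrative places the wrapping before the stirring.
(d) Not entailed — 'silently' adds information not in the original event.
(e) Not entailed — Bea wrapped the letter, not the water; the water belongs to the stirring event.

(a), (b), (c)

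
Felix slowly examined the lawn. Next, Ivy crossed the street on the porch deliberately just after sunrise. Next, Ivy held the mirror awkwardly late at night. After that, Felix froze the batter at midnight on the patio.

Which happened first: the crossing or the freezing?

the crossing

The connectives place the crossing before the freezing.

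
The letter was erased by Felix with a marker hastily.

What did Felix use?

'with a marker' marks the instrument of the erasing event.

a marker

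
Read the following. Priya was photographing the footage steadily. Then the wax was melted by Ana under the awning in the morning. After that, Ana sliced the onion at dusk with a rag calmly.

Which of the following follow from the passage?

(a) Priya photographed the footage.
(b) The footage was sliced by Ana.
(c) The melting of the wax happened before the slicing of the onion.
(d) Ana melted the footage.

(c)

(a) Not entailed — 'was photographing' is progressive on an accomplishment; it does not entail the completed 'photographed'.
(b) Not entailed — Ana sliced the onion, not the footage; the footage belongs to the photographing event.
(c) Entailed — the narrative places the melting before the slicing.
(d) Not entailed — Ana melted the wax, not the footage; the footage belongs to the photographing event.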